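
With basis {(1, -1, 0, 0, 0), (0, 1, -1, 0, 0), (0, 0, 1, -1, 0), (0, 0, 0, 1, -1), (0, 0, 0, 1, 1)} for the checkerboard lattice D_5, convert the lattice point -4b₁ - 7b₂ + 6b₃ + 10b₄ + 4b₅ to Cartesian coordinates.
(-4, -3, 13, 8, -6)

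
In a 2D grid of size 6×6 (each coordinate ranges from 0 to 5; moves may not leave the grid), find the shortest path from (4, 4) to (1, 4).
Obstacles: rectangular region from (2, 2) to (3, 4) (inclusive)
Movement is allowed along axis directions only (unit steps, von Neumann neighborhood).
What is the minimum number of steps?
5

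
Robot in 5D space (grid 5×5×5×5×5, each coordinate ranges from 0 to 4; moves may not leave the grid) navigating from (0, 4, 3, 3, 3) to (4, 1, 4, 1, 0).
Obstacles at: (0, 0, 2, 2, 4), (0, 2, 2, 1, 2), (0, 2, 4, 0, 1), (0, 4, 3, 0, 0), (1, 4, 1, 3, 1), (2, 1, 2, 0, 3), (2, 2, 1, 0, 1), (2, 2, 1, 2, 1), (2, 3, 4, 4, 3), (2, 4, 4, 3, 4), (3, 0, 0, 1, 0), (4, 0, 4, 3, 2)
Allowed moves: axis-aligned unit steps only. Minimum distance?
13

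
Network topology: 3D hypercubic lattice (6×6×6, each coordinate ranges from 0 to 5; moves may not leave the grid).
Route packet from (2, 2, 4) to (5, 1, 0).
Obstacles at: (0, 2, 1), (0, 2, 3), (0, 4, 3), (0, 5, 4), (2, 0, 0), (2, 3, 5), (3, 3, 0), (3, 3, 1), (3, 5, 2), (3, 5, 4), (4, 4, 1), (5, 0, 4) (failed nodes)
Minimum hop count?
8
(one shortest path: (2, 2, 4) → (3, 2, 4) → (4, 2, 4) → (5, 2, 4) → (5, 1, 4) → (5, 1, 3) → (5, 1, 2) → (5, 1, 1) → (5, 1, 0))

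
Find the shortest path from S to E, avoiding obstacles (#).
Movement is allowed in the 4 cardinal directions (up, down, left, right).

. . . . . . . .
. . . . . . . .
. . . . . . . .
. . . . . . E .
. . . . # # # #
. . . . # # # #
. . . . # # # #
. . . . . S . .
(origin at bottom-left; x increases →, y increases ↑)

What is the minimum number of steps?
9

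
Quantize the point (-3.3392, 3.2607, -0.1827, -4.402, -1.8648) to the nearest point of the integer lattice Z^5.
(-3, 3, 0, -4, -2)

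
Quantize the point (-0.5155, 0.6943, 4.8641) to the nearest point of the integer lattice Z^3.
(-1, 1, 5)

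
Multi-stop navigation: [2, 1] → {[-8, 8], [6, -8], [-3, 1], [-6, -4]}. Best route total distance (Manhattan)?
47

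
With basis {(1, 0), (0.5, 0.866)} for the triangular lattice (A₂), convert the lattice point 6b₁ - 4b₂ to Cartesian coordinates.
(4, -3.464)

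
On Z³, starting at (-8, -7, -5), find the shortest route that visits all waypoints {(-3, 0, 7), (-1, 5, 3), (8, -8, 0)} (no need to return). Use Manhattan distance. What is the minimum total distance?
58
(one optimal route: (-8, -7, -5) → (8, -8, 0) → (-1, 5, 3) → (-3, 0, 7))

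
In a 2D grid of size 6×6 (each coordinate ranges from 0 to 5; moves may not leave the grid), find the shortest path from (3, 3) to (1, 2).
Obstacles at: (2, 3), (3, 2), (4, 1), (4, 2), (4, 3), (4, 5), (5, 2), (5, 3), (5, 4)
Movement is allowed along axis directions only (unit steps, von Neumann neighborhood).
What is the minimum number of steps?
5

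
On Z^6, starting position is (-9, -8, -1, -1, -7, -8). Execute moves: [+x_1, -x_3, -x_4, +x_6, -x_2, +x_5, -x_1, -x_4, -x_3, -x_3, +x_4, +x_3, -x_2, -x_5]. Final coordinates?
(-9, -10, -3, -2, -7, -7)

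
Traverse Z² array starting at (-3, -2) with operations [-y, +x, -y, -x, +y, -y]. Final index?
(-3, -4)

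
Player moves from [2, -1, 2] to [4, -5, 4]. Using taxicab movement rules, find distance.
8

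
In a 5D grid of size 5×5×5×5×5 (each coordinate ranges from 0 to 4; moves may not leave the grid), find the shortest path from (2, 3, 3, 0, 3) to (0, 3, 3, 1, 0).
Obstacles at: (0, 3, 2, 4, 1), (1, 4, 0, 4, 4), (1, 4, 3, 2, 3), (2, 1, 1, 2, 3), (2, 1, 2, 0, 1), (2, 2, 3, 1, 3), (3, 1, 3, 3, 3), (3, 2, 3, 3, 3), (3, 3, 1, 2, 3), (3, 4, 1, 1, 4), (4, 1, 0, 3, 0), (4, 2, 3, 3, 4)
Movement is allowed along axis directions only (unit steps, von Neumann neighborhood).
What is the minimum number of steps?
6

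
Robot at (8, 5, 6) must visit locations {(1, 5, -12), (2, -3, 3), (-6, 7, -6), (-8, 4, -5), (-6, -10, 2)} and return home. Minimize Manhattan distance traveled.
102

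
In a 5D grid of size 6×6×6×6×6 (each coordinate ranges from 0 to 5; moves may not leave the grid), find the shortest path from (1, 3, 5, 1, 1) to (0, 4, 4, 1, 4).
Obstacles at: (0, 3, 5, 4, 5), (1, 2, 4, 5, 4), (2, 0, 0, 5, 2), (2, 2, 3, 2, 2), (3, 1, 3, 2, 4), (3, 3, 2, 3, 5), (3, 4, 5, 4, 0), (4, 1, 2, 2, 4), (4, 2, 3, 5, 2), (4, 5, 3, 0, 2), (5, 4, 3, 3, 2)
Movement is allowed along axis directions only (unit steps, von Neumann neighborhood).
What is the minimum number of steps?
6
(one shortest path: (1, 3, 5, 1, 1) → (0, 3, 5, 1, 1) → (0, 4, 5, 1, 1) → (0, 4, 4, 1, 1) → (0, 4, 4, 1, 2) → (0, 4, 4, 1, 3) → (0, 4, 4, 1, 4))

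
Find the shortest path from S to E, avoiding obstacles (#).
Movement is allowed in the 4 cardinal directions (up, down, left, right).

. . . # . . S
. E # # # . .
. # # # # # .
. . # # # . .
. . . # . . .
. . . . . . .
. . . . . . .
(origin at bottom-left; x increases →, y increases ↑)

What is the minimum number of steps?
16
(one shortest path: (6, 6) → (6, 5) → (6, 4) → (6, 3) → (5, 3) → (5, 2) → (4, 2) → (4, 1) → (3, 1) → (2, 1) → (1, 1) → (0, 1) → (0, 2) → (0, 3) → (0, 4) → (0, 5) → (1, 5))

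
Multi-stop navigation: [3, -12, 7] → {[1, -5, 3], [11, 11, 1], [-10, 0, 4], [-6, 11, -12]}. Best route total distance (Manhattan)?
91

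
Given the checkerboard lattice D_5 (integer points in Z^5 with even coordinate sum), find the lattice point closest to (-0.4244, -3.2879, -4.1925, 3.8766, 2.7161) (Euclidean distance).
(0, -3, -4, 4, 3)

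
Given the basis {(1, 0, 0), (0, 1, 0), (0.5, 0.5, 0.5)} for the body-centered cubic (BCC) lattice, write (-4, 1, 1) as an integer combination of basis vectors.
-5b₁ + 2b₃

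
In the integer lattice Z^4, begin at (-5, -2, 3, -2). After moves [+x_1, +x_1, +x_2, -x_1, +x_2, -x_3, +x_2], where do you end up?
(-4, 1, 2, -2)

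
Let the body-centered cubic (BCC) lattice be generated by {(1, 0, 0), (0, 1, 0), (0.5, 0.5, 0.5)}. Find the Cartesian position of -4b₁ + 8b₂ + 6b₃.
(-1, 11, 3)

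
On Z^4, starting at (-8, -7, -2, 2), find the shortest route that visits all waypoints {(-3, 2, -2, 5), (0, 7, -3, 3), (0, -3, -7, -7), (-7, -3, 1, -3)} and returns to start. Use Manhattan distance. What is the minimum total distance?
84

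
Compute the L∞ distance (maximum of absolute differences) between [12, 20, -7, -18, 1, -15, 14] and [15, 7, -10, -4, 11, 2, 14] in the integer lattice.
17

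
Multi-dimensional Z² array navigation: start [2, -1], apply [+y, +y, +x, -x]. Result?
(2, 1)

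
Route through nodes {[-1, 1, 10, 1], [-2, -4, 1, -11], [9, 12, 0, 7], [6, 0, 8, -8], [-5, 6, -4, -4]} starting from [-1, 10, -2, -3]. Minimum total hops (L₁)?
114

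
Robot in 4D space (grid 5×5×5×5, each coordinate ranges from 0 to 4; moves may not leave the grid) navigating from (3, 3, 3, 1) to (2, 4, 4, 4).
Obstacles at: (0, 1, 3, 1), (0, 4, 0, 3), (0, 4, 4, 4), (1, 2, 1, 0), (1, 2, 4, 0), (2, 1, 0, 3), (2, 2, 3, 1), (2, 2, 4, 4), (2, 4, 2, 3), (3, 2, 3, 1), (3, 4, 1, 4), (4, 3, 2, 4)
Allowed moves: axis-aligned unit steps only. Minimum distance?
6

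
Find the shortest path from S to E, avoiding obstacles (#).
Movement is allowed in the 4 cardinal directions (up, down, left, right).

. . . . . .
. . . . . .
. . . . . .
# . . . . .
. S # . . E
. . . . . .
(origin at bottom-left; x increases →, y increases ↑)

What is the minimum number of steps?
6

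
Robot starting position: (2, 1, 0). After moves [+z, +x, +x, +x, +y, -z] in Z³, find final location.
(5, 2, 0)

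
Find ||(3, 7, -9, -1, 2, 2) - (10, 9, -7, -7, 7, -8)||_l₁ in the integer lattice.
32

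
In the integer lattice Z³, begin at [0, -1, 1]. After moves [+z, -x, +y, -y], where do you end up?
(-1, -1, 2)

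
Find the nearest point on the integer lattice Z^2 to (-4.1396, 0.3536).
(-4, 0)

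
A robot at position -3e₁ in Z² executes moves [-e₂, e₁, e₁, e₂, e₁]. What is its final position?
(0, 0)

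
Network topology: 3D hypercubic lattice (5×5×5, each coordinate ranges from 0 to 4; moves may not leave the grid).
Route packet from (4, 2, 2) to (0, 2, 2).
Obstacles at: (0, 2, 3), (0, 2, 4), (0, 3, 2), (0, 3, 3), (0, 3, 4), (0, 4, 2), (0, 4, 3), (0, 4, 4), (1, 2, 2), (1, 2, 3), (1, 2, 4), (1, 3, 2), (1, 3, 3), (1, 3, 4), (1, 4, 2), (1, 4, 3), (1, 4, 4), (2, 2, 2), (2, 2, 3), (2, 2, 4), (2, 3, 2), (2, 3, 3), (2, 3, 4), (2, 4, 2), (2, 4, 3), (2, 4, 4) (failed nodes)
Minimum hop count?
6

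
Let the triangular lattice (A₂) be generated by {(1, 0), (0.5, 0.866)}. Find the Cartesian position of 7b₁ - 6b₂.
(4, -5.196)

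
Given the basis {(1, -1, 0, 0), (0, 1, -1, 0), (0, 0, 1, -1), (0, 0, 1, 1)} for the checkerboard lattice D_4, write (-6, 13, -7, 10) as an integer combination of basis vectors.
-6b₁ + 7b₂ - 5b₃ + 5b₄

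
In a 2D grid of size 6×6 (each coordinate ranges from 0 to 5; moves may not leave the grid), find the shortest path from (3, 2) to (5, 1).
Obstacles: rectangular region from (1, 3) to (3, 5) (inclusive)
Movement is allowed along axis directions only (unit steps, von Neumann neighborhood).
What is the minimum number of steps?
3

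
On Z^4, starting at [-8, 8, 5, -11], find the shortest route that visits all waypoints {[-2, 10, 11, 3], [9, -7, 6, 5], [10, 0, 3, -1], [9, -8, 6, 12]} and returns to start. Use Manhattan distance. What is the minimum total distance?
134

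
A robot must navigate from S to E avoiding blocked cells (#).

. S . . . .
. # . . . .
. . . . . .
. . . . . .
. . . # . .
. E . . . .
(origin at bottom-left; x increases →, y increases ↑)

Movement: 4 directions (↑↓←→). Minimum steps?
7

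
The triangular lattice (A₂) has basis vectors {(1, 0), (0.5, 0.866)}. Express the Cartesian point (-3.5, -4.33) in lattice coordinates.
-b₁ - 5b₂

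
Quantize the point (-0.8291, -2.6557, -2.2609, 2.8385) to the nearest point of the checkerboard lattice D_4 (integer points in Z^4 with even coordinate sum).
(-1, -2, -2, 3)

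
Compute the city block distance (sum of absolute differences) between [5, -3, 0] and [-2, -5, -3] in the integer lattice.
12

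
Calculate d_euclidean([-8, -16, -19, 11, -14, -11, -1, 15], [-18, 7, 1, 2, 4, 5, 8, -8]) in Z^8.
47.9583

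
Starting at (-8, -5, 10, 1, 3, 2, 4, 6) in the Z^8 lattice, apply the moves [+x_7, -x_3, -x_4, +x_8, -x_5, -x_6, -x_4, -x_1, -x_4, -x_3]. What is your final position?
(-9, -5, 8, -2, 2, 1, 5, 7)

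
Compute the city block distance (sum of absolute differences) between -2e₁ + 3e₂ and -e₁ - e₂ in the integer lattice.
5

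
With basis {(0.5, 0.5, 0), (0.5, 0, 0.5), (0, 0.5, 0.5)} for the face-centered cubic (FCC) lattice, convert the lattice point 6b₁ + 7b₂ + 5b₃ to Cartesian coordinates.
(6.5, 5.5, 6)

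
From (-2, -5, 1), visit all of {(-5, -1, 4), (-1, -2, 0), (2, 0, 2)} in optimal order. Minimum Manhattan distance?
22
(one optimal route: (-2, -5, 1) → (-1, -2, 0) → (2, 0, 2) → (-5, -1, 4))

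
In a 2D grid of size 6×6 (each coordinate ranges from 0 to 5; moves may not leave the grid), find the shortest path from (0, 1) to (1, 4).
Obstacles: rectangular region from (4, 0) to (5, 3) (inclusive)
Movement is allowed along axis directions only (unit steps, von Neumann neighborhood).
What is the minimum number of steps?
4
(one shortest path: (0, 1) → (1, 1) → (1, 2) → (1, 3) → (1, 4))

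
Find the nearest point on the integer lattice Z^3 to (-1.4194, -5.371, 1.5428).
(-1, -5, 2)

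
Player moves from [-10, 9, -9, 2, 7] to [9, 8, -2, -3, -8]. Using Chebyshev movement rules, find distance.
19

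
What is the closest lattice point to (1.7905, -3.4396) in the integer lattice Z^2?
(2, -3)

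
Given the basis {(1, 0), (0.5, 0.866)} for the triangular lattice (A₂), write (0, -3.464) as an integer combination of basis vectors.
2b₁ - 4b₂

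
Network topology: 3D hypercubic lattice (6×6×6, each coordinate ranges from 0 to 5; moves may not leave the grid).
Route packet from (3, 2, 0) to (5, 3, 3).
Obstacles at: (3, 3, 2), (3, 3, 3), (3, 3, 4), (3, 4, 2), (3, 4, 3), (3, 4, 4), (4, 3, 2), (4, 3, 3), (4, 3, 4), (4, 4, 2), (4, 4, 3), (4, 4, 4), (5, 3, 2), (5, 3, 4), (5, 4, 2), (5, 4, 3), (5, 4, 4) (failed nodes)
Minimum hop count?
6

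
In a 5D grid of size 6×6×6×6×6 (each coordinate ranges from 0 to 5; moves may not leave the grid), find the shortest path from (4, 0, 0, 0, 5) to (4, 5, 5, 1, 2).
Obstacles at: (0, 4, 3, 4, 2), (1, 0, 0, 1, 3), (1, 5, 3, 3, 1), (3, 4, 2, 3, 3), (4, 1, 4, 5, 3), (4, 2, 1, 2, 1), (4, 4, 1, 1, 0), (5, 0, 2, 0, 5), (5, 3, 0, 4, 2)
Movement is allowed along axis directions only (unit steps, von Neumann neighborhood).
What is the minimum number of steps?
14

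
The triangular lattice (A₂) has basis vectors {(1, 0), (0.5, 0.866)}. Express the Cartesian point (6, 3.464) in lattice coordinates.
4b₁ + 4b₂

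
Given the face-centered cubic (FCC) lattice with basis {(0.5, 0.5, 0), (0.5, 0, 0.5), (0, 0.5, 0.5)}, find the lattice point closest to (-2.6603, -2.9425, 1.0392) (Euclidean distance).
(-3, -3, 1)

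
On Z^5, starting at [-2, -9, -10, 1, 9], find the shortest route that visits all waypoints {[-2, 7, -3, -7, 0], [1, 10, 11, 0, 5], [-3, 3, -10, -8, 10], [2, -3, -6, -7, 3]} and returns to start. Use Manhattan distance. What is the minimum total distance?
146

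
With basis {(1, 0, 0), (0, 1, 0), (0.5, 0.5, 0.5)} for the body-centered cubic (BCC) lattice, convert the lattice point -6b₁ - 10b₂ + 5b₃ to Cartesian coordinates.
(-3.5, -7.5, 2.5)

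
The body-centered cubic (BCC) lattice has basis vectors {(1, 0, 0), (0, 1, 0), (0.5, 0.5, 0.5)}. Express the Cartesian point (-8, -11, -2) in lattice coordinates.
-6b₁ - 9b₂ - 4b₃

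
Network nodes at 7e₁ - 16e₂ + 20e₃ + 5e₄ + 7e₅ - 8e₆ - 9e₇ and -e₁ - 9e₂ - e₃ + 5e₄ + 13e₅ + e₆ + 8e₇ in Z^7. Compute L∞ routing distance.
21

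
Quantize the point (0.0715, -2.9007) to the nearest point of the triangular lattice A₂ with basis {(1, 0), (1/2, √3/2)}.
(0.5, -2.598)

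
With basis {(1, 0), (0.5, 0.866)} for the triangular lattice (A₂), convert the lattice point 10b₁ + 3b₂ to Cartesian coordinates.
(11.5, 2.598)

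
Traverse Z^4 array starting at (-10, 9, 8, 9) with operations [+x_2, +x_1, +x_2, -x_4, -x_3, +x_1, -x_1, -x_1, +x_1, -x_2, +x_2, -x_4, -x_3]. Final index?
(-9, 11, 6, 7)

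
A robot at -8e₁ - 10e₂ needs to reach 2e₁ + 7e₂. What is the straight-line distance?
19.7231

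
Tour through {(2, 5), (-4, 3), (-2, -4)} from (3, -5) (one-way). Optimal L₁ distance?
23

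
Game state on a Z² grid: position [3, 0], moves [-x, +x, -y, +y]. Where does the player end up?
(3, 0)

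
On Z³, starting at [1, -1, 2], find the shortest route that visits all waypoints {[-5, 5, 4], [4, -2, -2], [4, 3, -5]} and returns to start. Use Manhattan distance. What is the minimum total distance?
50
(one optimal route: (1, -1, 2) → (-5, 5, 4) → (4, 3, -5) → (4, -2, -2) → (1, -1, 2))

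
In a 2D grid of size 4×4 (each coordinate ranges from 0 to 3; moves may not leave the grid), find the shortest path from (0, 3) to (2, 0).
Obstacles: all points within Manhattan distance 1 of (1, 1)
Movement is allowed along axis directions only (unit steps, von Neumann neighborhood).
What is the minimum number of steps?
7
(one shortest path: (0, 3) → (1, 3) → (2, 3) → (3, 3) → (3, 2) → (3, 1) → (3, 0) → (2, 0))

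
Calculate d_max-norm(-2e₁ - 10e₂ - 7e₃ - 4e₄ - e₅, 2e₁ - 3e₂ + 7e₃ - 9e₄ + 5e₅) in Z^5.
14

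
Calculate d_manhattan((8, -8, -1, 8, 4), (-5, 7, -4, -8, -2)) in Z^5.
53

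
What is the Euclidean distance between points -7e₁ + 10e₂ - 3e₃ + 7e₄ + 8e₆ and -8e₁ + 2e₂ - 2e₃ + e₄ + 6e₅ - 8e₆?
19.8494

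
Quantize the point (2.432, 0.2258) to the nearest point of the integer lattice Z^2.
(2, 0)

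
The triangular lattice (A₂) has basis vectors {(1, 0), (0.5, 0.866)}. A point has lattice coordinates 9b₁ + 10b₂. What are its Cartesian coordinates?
(14, 8.66)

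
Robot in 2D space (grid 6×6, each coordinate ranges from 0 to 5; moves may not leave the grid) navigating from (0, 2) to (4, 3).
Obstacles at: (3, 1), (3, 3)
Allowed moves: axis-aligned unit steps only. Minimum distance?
5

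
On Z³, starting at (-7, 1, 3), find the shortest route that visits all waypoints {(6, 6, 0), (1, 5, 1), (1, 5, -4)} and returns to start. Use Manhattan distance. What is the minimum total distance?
50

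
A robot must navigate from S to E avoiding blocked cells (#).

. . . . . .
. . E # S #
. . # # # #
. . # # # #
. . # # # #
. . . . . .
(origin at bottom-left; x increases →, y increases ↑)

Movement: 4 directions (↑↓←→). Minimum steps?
4
(one shortest path: (4, 4) → (4, 5) → (3, 5) → (2, 5) → (2, 4))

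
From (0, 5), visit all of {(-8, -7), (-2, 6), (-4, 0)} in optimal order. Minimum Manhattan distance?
22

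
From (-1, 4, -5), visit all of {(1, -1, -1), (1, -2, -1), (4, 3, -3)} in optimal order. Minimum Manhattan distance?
18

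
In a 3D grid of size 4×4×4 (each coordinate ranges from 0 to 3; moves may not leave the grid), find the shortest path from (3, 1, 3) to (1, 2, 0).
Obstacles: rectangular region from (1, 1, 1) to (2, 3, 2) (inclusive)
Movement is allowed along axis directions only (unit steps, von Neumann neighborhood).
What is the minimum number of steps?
6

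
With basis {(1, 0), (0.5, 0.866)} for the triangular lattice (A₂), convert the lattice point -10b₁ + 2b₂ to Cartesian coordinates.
(-9, 1.732)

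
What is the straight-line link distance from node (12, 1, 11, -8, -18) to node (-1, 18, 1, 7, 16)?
44.0341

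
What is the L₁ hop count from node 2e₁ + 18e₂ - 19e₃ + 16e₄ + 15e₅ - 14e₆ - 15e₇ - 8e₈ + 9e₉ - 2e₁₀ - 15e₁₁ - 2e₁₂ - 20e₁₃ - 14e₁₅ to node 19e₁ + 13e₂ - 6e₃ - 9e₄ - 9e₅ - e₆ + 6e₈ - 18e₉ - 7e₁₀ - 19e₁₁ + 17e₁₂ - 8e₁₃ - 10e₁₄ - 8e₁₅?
209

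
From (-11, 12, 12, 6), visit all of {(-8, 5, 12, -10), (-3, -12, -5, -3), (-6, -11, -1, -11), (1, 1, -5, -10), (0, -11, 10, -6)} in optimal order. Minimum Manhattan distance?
118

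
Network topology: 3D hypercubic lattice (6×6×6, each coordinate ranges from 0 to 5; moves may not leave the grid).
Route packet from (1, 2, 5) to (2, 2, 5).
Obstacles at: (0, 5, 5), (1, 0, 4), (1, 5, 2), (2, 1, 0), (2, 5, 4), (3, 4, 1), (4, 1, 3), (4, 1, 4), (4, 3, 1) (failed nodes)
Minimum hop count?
1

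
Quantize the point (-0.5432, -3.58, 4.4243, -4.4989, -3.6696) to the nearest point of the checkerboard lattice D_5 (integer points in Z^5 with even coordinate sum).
(-1, -4, 4, -5, -4)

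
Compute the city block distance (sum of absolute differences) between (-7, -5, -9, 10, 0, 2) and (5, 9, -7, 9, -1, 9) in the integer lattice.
37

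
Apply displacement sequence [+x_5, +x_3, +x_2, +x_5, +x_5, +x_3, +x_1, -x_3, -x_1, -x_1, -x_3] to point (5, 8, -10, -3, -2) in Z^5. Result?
(4, 9, -10, -3, 1)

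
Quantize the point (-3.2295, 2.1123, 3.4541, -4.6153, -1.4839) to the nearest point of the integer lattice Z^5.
(-3, 2, 3, -5, -1)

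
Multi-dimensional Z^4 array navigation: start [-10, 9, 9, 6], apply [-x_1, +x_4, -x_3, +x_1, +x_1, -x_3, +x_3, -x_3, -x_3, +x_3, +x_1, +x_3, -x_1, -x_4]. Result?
(-9, 9, 8, 6)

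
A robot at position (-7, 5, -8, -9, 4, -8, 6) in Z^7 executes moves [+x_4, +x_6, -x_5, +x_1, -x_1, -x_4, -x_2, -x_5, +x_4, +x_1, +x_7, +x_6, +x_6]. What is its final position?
(-6, 4, -8, -8, 2, -5, 7)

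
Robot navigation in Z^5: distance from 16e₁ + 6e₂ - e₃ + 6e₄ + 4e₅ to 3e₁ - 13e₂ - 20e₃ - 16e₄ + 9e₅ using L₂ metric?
37.4166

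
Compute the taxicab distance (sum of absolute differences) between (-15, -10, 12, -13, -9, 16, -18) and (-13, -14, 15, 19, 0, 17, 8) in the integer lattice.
77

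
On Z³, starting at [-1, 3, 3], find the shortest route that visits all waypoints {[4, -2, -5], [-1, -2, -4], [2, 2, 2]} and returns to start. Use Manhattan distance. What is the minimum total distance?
36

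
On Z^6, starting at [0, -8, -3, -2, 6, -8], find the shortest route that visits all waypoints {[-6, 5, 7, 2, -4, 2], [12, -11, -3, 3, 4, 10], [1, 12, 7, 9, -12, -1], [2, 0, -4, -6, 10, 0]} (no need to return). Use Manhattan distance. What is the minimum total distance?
167
(one optimal route: (0, -8, -3, -2, 6, -8) → (12, -11, -3, 3, 4, 10) → (2, 0, -4, -6, 10, 0) → (-6, 5, 7, 2, -4, 2) → (1, 12, 7, 9, -12, -1))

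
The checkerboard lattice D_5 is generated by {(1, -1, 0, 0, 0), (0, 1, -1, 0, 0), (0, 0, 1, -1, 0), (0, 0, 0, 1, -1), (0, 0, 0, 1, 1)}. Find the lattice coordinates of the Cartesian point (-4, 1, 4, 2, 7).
-4b₁ - 3b₂ + b₃ - 2b₄ + 5b₅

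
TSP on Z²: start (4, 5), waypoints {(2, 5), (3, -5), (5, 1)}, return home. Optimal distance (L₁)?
26
(one optimal route: (4, 5) → (2, 5) → (3, -5) → (5, 1) → (4, 5))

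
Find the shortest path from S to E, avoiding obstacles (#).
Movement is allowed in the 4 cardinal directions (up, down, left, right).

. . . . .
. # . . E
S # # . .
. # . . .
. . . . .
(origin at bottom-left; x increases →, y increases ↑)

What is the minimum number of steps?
7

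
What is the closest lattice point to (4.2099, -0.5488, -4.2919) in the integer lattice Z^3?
(4, -1, -4)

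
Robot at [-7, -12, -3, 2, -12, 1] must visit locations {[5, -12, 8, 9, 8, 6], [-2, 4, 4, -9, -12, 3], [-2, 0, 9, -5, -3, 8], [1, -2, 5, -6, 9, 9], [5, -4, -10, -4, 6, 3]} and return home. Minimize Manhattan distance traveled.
222
(one optimal route: (-7, -12, -3, 2, -12, 1) → (5, -12, 8, 9, 8, 6) → (5, -4, -10, -4, 6, 3) → (1, -2, 5, -6, 9, 9) → (-2, 0, 9, -5, -3, 8) → (-2, 4, 4, -9, -12, 3) → (-7, -12, -3, 2, -12, 1))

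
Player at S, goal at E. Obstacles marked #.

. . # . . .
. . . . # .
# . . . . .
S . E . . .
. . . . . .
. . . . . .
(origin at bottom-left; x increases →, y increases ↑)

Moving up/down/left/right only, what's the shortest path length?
2
(one shortest path: (0, 2) → (1, 2) → (2, 2))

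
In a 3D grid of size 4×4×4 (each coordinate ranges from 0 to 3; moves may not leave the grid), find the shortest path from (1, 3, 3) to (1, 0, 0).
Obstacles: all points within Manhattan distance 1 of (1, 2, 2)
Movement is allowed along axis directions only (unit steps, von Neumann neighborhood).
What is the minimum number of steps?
8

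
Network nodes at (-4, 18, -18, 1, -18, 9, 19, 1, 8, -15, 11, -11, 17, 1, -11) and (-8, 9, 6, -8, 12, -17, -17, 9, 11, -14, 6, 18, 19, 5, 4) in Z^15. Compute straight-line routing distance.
69.3614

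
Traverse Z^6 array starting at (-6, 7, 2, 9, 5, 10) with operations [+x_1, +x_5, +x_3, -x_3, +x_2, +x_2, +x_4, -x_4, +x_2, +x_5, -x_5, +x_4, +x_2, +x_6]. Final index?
(-5, 11, 2, 10, 6, 11)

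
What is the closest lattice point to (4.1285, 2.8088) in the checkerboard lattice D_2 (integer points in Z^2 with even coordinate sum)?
(4, 2)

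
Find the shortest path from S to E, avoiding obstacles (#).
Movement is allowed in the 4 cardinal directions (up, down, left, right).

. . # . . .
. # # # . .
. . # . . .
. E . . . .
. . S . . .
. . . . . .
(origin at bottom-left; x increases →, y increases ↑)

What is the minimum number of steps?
2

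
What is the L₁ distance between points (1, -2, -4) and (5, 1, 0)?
11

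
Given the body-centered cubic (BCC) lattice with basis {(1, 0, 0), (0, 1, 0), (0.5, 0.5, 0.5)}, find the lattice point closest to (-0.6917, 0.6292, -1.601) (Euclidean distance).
(-0.5, 0.5, -1.5)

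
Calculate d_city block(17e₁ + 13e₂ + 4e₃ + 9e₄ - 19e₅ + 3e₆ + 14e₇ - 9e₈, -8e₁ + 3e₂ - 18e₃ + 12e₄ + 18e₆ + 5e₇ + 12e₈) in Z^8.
124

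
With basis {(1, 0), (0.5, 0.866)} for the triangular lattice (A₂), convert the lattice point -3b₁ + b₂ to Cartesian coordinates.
(-2.5, 0.866)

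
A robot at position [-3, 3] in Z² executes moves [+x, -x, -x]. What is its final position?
(-4, 3)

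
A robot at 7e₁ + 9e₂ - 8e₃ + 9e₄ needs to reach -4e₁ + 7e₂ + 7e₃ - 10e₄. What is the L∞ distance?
19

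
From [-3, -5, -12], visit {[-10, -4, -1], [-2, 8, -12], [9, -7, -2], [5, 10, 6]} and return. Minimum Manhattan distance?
112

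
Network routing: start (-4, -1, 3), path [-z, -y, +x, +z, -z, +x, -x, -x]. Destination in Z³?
(-4, -2, 2)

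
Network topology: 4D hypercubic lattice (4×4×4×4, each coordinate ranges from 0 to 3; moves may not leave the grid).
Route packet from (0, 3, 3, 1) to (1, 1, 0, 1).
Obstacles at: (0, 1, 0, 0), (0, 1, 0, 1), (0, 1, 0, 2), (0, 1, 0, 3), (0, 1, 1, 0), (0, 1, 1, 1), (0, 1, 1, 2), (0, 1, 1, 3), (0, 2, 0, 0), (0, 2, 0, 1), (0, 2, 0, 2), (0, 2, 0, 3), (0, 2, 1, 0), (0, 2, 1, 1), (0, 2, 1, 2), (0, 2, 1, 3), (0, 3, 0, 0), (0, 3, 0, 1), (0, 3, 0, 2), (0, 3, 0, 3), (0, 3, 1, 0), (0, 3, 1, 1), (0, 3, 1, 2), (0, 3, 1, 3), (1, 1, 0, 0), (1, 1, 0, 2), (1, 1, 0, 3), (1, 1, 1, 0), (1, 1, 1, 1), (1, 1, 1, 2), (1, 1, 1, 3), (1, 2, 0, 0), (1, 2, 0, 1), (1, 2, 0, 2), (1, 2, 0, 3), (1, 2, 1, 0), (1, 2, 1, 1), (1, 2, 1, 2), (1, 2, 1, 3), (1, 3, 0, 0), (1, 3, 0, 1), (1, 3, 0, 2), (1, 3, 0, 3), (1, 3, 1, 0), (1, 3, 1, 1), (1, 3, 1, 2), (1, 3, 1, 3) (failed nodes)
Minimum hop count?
8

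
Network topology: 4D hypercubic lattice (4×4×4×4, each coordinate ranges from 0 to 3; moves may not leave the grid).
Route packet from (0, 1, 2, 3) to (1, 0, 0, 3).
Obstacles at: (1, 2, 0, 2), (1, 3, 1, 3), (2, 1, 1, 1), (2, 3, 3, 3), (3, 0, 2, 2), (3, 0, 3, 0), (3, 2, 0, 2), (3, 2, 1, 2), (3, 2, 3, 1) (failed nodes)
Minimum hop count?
4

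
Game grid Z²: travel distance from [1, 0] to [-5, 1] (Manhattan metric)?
7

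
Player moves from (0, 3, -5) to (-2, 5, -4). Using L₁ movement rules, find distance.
5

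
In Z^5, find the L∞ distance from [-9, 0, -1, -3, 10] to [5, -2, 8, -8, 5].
14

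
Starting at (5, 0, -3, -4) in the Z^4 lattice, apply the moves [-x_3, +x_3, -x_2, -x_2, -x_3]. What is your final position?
(5, -2, -4, -4)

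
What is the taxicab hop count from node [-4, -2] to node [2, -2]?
6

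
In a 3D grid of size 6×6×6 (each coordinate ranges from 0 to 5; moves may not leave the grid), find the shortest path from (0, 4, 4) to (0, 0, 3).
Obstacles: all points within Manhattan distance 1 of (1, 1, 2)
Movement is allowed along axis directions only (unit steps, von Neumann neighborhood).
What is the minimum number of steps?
5
(one shortest path: (0, 4, 4) → (0, 3, 4) → (0, 2, 4) → (0, 1, 4) → (0, 0, 4) → (0, 0, 3))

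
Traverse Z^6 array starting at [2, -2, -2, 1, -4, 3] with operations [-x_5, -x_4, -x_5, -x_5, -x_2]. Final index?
(2, -3, -2, 0, -7, 3)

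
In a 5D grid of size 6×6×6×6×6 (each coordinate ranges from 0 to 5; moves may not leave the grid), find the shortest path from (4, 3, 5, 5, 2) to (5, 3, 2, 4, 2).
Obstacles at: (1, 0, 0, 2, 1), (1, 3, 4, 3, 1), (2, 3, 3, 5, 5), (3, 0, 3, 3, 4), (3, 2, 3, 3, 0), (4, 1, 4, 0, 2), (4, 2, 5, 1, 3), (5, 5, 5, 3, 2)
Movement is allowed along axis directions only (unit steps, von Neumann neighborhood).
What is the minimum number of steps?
5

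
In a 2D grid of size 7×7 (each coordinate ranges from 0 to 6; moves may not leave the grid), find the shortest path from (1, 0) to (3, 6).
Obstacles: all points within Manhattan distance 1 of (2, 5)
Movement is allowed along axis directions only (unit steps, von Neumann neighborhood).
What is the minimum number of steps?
10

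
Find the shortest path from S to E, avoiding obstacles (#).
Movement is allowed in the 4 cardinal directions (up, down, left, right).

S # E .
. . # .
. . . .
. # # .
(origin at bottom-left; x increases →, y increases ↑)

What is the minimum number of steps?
8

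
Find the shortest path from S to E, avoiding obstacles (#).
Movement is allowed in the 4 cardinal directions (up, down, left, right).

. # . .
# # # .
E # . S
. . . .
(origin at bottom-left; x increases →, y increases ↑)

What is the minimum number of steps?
5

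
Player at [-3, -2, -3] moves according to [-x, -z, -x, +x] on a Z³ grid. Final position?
(-4, -2, -4)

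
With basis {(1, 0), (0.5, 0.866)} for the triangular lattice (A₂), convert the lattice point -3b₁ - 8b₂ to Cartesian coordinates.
(-7, -6.928)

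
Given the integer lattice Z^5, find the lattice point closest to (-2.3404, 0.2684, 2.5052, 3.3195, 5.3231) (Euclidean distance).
(-2, 0, 3, 3, 5)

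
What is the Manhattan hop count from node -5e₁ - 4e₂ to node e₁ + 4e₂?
14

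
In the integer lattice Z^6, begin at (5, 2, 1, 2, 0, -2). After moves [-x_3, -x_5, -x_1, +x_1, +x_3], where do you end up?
(5, 2, 1, 2, -1, -2)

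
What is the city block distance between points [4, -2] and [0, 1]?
7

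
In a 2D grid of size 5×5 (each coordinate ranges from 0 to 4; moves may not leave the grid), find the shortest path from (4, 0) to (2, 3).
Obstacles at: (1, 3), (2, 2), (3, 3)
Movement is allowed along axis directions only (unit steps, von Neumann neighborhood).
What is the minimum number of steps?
7
(one shortest path: (4, 0) → (4, 1) → (4, 2) → (4, 3) → (4, 4) → (3, 4) → (2, 4) → (2, 3))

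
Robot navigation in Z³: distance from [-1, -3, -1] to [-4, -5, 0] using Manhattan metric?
6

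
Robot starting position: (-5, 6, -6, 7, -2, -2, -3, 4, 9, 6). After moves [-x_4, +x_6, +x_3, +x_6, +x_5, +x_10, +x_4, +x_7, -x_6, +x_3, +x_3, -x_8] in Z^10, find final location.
(-5, 6, -3, 7, -1, -1, -2, 3, 9, 7)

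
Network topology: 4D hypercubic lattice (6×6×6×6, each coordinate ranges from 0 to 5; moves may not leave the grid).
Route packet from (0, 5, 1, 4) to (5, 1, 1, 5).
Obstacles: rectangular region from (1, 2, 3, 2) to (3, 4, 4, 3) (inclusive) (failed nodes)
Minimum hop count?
10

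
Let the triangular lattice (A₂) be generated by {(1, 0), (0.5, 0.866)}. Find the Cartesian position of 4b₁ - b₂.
(3.5, -0.866)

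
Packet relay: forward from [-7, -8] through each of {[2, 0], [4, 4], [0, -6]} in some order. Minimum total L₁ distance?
23
(one optimal route: (-7, -8) → (0, -6) → (2, 0) → (4, 4))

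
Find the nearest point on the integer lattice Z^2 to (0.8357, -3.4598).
(1, -3)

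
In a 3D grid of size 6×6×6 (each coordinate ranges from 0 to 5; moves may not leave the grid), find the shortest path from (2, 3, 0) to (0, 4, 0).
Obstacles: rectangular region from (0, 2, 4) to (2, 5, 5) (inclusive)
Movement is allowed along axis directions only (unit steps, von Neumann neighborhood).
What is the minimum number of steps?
3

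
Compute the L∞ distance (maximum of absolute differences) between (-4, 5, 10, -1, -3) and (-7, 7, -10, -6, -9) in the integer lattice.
20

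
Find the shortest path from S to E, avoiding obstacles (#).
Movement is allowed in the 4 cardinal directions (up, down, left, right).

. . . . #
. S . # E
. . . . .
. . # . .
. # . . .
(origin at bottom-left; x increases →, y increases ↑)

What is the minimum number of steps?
5
(one shortest path: (1, 3) → (2, 3) → (2, 2) → (3, 2) → (4, 2) → (4, 3))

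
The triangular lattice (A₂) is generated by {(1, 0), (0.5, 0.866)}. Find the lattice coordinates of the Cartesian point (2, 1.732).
b₁ + 2b₂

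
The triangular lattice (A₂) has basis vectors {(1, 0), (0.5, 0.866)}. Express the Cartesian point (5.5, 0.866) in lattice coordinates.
5b₁ + b₂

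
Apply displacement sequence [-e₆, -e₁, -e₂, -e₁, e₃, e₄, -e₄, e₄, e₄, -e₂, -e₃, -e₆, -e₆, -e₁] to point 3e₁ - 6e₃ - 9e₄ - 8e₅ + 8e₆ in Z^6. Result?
(0, -2, -6, -7, -8, 5)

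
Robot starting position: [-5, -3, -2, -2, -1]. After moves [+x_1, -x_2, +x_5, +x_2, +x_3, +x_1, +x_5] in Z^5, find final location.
(-3, -3, -1, -2, 1)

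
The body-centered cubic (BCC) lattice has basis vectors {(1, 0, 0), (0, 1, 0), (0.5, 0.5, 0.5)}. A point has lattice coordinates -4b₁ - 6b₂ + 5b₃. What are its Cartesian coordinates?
(-1.5, -3.5, 2.5)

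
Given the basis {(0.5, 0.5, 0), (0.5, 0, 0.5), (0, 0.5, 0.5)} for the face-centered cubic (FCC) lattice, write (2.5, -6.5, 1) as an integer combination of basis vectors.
-5b₁ + 10b₂ - 8b₃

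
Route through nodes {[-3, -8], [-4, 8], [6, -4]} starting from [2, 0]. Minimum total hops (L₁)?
38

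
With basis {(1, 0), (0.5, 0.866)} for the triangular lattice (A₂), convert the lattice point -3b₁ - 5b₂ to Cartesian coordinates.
(-5.5, -4.33)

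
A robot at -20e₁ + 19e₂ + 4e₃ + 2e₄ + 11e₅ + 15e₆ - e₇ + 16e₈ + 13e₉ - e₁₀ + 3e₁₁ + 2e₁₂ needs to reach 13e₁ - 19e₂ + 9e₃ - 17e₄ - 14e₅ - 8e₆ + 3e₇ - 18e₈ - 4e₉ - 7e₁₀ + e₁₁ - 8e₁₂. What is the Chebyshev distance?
38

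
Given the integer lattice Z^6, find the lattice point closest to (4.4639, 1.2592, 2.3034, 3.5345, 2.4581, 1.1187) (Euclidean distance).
(4, 1, 2, 4, 2, 1)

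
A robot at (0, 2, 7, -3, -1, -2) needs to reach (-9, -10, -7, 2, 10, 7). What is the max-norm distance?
14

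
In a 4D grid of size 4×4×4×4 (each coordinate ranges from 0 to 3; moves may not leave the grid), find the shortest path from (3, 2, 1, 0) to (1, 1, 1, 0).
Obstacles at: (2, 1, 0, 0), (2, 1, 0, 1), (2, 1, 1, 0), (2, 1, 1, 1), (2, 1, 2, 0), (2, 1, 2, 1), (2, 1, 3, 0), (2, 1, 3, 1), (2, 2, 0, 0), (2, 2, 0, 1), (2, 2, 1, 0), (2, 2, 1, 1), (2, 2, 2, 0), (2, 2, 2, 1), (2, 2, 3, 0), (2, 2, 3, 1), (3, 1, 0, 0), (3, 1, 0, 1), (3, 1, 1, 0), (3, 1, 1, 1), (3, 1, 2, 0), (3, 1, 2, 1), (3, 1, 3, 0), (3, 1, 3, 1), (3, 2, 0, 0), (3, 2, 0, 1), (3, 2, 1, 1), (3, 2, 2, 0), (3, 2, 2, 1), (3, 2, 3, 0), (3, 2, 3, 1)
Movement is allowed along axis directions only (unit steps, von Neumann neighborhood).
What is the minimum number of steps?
5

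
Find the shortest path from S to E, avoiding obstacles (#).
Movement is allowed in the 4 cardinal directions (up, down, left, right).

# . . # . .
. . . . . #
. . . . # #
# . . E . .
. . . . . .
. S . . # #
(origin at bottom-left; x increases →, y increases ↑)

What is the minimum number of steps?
4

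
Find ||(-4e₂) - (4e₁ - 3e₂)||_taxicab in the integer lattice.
5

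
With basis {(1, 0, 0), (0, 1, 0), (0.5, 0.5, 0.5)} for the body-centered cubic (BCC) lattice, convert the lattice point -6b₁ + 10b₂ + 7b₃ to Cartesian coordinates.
(-2.5, 13.5, 3.5)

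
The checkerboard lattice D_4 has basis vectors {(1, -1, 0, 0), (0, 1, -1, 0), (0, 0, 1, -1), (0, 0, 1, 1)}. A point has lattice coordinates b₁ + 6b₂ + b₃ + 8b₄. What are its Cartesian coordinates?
(1, 5, 3, 7)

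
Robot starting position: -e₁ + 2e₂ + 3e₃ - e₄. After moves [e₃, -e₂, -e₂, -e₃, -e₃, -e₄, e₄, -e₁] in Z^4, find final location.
(-2, 0, 2, -1)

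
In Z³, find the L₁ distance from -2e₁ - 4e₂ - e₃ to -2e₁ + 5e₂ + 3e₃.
13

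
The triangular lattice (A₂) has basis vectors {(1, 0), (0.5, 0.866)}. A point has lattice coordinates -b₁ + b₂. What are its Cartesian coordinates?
(-0.5, 0.866)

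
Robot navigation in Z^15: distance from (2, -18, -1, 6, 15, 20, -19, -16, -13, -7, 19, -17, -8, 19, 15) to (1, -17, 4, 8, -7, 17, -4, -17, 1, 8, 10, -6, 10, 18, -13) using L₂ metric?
49.8197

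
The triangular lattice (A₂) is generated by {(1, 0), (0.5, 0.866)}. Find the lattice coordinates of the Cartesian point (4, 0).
4b₁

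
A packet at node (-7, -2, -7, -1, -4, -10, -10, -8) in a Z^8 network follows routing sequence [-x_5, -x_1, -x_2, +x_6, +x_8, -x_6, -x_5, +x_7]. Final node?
(-8, -3, -7, -1, -6, -10, -9, -7)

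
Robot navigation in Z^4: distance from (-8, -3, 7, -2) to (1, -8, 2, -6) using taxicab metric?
23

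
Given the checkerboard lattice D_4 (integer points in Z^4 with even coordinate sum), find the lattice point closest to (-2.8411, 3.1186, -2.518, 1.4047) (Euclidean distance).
(-3, 3, -3, 1)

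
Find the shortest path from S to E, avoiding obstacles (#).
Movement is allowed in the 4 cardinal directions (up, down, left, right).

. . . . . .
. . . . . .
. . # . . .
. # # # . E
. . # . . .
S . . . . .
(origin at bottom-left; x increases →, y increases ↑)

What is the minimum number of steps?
7
(one shortest path: (0, 0) → (1, 0) → (2, 0) → (3, 0) → (4, 0) → (5, 0) → (5, 1) → (5, 2))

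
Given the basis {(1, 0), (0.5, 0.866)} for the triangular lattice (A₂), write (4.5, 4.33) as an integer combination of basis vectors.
2b₁ + 5b₂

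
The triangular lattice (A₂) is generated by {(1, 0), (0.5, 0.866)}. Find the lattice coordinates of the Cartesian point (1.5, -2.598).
3b₁ - 3b₂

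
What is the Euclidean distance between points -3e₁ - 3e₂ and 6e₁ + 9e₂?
15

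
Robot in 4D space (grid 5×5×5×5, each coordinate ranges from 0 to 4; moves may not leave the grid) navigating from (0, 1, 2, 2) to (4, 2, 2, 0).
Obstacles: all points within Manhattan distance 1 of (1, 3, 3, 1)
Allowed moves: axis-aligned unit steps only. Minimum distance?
7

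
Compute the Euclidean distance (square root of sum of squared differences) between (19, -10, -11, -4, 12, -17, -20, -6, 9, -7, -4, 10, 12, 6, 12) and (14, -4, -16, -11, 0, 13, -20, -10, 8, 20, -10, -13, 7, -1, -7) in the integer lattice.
54.0833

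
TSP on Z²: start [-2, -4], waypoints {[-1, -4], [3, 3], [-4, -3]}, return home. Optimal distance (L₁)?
28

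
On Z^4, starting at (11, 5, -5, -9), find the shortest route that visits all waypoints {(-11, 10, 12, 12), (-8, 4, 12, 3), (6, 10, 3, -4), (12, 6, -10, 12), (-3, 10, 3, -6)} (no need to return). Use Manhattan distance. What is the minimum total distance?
125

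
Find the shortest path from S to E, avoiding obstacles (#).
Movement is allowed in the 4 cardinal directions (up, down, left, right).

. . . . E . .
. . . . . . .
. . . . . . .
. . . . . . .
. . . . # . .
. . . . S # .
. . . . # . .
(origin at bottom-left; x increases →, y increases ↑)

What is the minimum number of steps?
7
(one shortest path: (4, 1) → (3, 1) → (3, 2) → (3, 3) → (4, 3) → (4, 4) → (4, 5) → (4, 6))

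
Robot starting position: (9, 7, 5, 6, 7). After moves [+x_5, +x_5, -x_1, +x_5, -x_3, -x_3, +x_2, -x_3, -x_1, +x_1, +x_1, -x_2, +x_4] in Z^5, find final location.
(9, 7, 2, 7, 10)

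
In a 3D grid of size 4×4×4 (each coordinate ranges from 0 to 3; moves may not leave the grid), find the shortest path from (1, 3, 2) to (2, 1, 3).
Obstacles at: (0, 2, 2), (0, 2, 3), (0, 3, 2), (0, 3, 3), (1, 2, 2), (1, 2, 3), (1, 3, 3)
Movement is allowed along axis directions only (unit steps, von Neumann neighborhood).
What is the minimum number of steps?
4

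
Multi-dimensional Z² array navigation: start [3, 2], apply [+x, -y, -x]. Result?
(3, 1)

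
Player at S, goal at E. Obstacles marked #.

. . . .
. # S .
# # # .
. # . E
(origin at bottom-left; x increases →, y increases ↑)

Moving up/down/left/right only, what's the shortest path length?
3
(one shortest path: (2, 2) → (3, 2) → (3, 1) → (3, 0))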